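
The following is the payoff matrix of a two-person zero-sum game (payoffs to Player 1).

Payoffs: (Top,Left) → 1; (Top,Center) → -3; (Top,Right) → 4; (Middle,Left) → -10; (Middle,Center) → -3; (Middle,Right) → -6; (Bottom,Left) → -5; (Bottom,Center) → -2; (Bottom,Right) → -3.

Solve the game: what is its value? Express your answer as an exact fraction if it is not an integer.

-17/7

Row minima: Top → -3, Middle → -10, Bottom → -5; maximin = -3.
Column maxima: Left → 1, Center → -2, Right → 4; minimax = -2.
-3 ≠ -2, so there is no saddle point; optimal play is mixed.
Middle is strictly dominated by Bottom, so Player 1 never plays it.
Right is strictly dominated by Left (it gives Player 1 strictly more in every row), so Player 2 never plays it.
On the remaining 2×2 (Top, Bottom vs Left, Center):
Let Player 1 play Top with probability p. Expected payoff against Left: 1p + (-5)(1−p) = 6p − 5; against Center: (-3)p + (-2)(1−p) = −p − 2.
Setting these equal: 6p − 5 = −p − 2 ⇒ 7p = 3 ⇒ p = 3/7, and the value is (6)·(3/7) − 5 = -17/7.
For Player 2: with q = P(Left), equating Top's and Bottom's payoffs gives 4q − 3 = −3q − 2 ⇒ q = 1/7.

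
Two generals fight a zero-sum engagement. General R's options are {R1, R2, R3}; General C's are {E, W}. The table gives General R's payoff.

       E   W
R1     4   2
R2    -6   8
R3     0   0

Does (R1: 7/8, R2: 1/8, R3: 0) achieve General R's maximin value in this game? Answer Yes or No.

Yes

Against E this mix gives (7/8)·4 + (1/8)·(-6) = 11/4.
Against W this mix gives (7/8)·2 + (1/8)·8 = 11/4.
All of General C's active replies (E, W) yield 11/4, and no column does worse for General R. The mix makes General C indifferent and guarantees 11/4, so it is optimal.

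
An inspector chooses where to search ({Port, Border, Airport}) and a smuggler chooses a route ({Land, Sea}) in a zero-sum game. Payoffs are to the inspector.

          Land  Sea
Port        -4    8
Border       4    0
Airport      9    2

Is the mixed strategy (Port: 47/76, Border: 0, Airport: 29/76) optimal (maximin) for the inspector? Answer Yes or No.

Against Land this mix gives (47/76)·(-4) + (29/76)·9 = 73/76.
Against Sea this mix gives (47/76)·8 + (29/76)·2 = 217/38.
The smuggler will play Land, holding the inspector to 73/76. Shifting weight toward the row that does better against Land would raise this floor (the equalizing mix achieves 80/19 against both Land and Sea), so the proposed strategy is not optimal.

No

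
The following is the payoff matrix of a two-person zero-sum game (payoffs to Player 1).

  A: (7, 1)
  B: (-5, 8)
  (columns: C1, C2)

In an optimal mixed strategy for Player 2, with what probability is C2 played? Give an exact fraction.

Row minima: A → 1, B → -5; maximin = 1.
Column maxima: C1 → 7, C2 → 8; minimax = 7.
1 ≠ 7, so there is no saddle point; optimal play is mixed.
Let Player 1 play A with probability p. Expected payoff against C1: 7p + (-5)(1−p) = 12p − 5; against C2: 1p + 8(1−p) = −7p + 8.
Setting these equal: 12p − 5 = −7p + 8 ⇒ 19p = 13 ⇒ p = 13/19, and the value is (12)·(13/19) − 5 = 61/19.
For Player 2: with q = P(C1), equating A's and B's payoffs gives 6q + 1 = −13q + 8 ⇒ q = 7/19.

12/19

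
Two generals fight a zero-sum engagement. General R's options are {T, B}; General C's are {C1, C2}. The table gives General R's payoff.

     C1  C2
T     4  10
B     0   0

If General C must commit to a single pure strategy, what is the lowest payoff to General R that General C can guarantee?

Column maxima: C1 → 4, C2 → 10.
The smallest of these is 4.

4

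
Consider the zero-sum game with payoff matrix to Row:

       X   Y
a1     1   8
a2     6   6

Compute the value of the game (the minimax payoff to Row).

6

Row minima: a1 → 1, a2 → 6; maximin = 6.
Column maxima: X → 6, Y → 8; minimax = 6.
Since maximin = minimax = 6, there is a saddle point and the value is 6.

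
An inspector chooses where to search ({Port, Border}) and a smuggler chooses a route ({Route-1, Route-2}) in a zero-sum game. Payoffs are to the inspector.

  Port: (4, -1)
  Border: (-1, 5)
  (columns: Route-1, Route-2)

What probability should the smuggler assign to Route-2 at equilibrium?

Row minima: Port → -1, Border → -1; maximin = -1.
Column maxima: Route-1 → 4, Route-2 → 5; minimax = 4.
-1 ≠ 4, so there is no saddle point; optimal play is mixed.
Let the inspector play Port with probability p. Expected payoff against Route-1: 4p + (-1)(1−p) = 5p − 1; against Route-2: (-1)p + 5(1−p) = −6p + 5.
Setting these equal: 5p − 1 = −6p + 5 ⇒ 11p = 6 ⇒ p = 6/11, and the value is (5)·(6/11) − 1 = 19/11.
For the smuggler: with q = P(Route-1), equating Port's and Border's payoffs gives 5q − 1 = −6q + 5 ⇒ q = 6/11.

5/11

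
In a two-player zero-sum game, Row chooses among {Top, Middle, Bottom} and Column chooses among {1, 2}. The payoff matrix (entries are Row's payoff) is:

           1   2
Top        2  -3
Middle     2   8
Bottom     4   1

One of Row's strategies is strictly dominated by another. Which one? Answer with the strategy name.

Bottom gives a strictly higher payoff than Top against every column: 4 > 2, 1 > -3.
So Top is strictly dominated and Row never plays it.

Top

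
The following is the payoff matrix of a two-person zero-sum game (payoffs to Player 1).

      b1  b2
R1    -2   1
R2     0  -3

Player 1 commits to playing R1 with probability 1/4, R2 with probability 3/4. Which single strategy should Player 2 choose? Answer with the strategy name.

If Player 2 plays b1, Player 1's expected payoff is (1/4)·(-2) + (3/4)·0 = -1/2.
If Player 2 plays b2, Player 1's expected payoff is (1/4)·1 + (3/4)·(-3) = -2.
Player 2 minimizes Player 1's payoff; the smallest is -2, so the best response is b2.

b2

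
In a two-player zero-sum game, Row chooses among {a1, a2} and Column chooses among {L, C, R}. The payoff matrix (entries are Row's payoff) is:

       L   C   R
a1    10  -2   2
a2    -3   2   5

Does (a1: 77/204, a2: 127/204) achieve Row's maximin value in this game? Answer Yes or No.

Against L this mix gives (77/204)·10 + (127/204)·(-3) = 389/204.
Against C this mix gives (77/204)·(-2) + (127/204)·2 = 25/51.
Against R this mix gives (77/204)·2 + (127/204)·5 = 263/68.
Column will play C, holding Row to 25/51. Shifting weight toward the row that does better against C would raise this floor (the equalizing mix achieves 14/17 against both C and L), so the proposed strategy is not optimal.

No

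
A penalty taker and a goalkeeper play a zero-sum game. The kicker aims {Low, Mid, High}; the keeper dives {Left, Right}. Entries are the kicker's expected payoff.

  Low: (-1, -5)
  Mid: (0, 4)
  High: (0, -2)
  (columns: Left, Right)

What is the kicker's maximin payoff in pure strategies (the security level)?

0

Row minima: Low → -5, Mid → 0, High → -2.
The best of these is 0.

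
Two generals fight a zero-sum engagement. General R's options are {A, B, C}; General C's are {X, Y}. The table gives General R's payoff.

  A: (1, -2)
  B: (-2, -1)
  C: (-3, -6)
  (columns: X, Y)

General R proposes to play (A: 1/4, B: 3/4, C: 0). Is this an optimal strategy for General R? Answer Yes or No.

Against X this mix gives (1/4)·1 + (3/4)·(-2) = -5/4.
Against Y this mix gives (1/4)·(-2) + (3/4)·(-1) = -5/4.
All of General C's active replies (X, Y) yield -5/4, and no column does worse for General R. The mix makes General C indifferent and guarantees -5/4, so it is optimal.

Yes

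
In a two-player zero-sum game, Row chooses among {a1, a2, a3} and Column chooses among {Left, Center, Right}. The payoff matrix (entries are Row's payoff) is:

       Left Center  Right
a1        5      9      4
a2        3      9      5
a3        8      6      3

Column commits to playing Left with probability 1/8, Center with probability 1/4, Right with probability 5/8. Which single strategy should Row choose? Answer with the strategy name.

a2

Expected payoff of a1: (1/8)·5 + (1/4)·9 + (5/8)·4 = 43/8.
Expected payoff of a2: (1/8)·3 + (1/4)·9 + (5/8)·5 = 23/4.
Expected payoff of a3: (1/8)·8 + (1/4)·6 + (5/8)·3 = 35/8.
The largest is 23/4, so Row's best response is a2.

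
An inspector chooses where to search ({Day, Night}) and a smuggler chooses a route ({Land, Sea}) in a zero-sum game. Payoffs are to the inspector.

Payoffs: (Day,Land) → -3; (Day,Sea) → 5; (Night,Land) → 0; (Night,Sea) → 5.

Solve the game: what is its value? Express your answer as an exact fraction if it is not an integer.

0

Row minima: Day → -3, Night → 0; maximin = 0.
Column maxima: Land → 0, Sea → 5; minimax = 0.
Since maximin = minimax = 0, there is a saddle point and the value is 0.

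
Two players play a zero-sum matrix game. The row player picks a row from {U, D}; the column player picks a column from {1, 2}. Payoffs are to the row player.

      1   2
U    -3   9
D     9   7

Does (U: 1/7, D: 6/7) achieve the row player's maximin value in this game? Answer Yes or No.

Yes

Against 1 this mix gives (1/7)·(-3) + (6/7)·9 = 51/7.
Against 2 this mix gives (1/7)·9 + (6/7)·7 = 51/7.
All of the column player's active replies (1, 2) yield 51/7, and no column does worse for the row player. The mix makes the column player indifferent and guarantees 51/7, so it is optimal.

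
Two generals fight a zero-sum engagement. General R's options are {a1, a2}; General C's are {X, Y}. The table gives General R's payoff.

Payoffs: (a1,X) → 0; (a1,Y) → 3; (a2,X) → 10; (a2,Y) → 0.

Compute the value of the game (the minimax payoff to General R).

30/13

Row minima: a1 → 0, a2 → 0; maximin = 0.
Column maxima: X → 10, Y → 3; minimax = 3.
0 ≠ 3, so there is no saddle point; optimal play is mixed.
Let General R play a1 with probability p. Expected payoff against X: 0p + 10(1−p) = −10p + 10; against Y: 3p + 0(1−p) = 3p.
Setting these equal: −10p + 10 = 3p ⇒ −13p = -10 ⇒ p = 10/13, and the value is (-10)·(10/13) + 10 = 30/13.
For General C: with q = P(X), equating a1's and a2's payoffs gives −3q + 3 = 10q ⇒ q = 3/13.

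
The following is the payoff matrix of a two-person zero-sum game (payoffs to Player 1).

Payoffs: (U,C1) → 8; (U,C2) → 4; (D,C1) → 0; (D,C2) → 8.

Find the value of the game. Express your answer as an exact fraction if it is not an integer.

16/3

Row minima: U → 4, D → 0; maximin = 4.
Column maxima: C1 → 8, C2 → 8; minimax = 8.
4 ≠ 8, so there is no saddle point; optimal play is mixed.
Let Player 1 play U with probability p. Expected payoff against C1: 8p + 0(1−p) = 8p; against C2: 4p + 8(1−p) = −4p + 8.
Setting these equal: 8p = −4p + 8 ⇒ 12p = 8 ⇒ p = 2/3, and the value is (8)·(2/3) = 16/3.
For Player 2: with q = P(C1), equating U's and D's payoffs gives 4q + 4 = −8q + 8 ⇒ q = 1/3.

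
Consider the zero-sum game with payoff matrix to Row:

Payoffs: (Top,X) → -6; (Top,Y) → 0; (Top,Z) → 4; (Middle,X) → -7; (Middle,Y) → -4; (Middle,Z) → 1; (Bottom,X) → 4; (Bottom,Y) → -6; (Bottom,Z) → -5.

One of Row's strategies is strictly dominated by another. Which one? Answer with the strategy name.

Middle

Top gives a strictly higher payoff than Middle against every column: -6 > -7, 0 > -4, 4 > 1.
So Middle is strictly dominated and Row never plays it.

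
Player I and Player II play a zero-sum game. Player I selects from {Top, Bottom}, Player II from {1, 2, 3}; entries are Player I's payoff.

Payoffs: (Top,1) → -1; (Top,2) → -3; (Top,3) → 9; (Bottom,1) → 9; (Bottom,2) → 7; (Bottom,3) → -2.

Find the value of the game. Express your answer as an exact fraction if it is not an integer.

Row minima: Top → -3, Bottom → -2; maximin = -2.
Column maxima: 1 → 9, 2 → 7, 3 → 9; minimax = 7.
-2 ≠ 7, so there is no saddle point; optimal play is mixed.
1 is strictly dominated by 2 (it gives Player I strictly more in every row), so Player II never plays it.
On the remaining 2×2 (Top, Bottom vs 2, 3):
Let Player I play Top with probability p. Expected payoff against 2: (-3)p + 7(1−p) = −10p + 7; against 3: 9p + (-2)(1−p) = 11p − 2.
Setting these equal: −10p + 7 = 11p − 2 ⇒ −21p = -9 ⇒ p = 3/7, and the value is (-10)·(3/7) + 7 = 19/7.
For Player II: with q = P(2), equating Top's and Bottom's payoffs gives −12q + 9 = 9q − 2 ⇒ q = 11/21.

19/7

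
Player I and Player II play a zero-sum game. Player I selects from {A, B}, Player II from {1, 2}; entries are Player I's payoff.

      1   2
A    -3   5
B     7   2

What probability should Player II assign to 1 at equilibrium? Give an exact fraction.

Row minima: A → -3, B → 2; maximin = 2.
Column maxima: 1 → 7, 2 → 5; minimax = 5.
2 ≠ 5, so there is no saddle point; optimal play is mixed.
Let Player I play A with probability p. Expected payoff against 1: (-3)p + 7(1−p) = −10p + 7; against 2: 5p + 2(1−p) = 3p + 2.
Setting these equal: −10p + 7 = 3p + 2 ⇒ −13p = -5 ⇒ p = 5/13, and the value is (-10)·(5/13) + 7 = 41/13.
For Player II: with q = P(1), equating A's and B's payoffs gives −8q + 5 = 5q + 2 ⇒ q = 3/13.

3/13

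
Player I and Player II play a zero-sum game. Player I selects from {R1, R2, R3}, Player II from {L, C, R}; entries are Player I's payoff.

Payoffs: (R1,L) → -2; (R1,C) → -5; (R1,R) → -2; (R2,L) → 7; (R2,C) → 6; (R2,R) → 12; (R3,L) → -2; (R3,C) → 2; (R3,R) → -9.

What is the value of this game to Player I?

Row minima: R1 → -5, R2 → 6, R3 → -9; maximin = 6.
Column maxima: L → 7, C → 6, R → 12; minimax = 6.
Since maximin = minimax = 6, there is a saddle point and the value is 6.

6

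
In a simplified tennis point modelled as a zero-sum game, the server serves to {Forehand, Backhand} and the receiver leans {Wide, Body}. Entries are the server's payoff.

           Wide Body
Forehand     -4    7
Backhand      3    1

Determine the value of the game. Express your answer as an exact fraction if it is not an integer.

25/13

Row minima: Forehand → -4, Backhand → 1; maximin = 1.
Column maxima: Wide → 3, Body → 7; minimax = 3.
1 ≠ 3, so there is no saddle point; optimal play is mixed.
Let the server play Forehand with probability p. Expected payoff against Wide: (-4)p + 3(1−p) = −7p + 3; against Body: 7p + 1(1−p) = 6p + 1.
Setting these equal: −7p + 3 = 6p + 1 ⇒ −13p = -2 ⇒ p = 2/13, and the value is (-7)·(2/13) + 3 = 25/13.
For the receiver: with q = P(Wide), equating Forehand's and Backhand's payoffs gives −11q + 7 = 2q + 1 ⇒ q = 6/13.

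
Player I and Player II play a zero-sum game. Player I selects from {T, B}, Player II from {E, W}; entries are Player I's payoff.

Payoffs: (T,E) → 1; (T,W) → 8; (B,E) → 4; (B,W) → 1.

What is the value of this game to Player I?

Row minima: T → 1, B → 1; maximin = 1.
Column maxima: E → 4, W → 8; minimax = 4.
1 ≠ 4, so there is no saddle point; optimal play is mixed.
Let Player I play T with probability p. Expected payoff against E: 1p + 4(1−p) = −3p + 4; against W: 8p + 1(1−p) = 7p + 1.
Setting these equal: −3p + 4 = 7p + 1 ⇒ −10p = -3 ⇒ p = 3/10, and the value is (-3)·(3/10) + 4 = 31/10.
For Player II: with q = P(E), equating T's and B's payoffs gives −7q + 8 = 3q + 1 ⇒ q = 7/10.

31/10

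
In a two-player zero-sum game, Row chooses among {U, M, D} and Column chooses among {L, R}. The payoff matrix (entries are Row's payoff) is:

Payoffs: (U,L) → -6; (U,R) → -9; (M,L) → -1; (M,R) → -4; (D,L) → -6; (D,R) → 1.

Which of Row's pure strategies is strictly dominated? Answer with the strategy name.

M gives a strictly higher payoff than U against every column: -1 > -6, -4 > -9.
So U is strictly dominated and Row never plays it.

U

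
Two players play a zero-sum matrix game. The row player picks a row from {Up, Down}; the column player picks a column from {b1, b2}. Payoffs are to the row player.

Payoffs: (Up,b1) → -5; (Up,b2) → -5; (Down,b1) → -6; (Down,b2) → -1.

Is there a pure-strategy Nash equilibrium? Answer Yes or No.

Row minima: Up → -5, Down → -6; maximin = -5.
Column maxima: b1 → -5, b2 → -1; minimax = -5.
maximin = minimax = -5, so a saddle point exists.

Yes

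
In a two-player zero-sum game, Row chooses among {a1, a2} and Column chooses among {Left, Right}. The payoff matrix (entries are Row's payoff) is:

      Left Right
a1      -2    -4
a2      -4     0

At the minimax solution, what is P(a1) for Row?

Row minima: a1 → -4, a2 → -4; maximin = -4.
Column maxima: Left → -2, Right → 0; minimax = -2.
-4 ≠ -2, so there is no saddle point; optimal play is mixed.
Let Row play a1 with probability p. Expected payoff against Left: (-2)p + (-4)(1−p) = 2p − 4; against Right: (-4)p + 0(1−p) = −4p.
Setting these equal: 2p − 4 = −4p ⇒ 6p = 4 ⇒ p = 2/3, and the value is (2)·(2/3) − 4 = -8/3.
For Column: with q = P(Left), equating a1's and a2's payoffs gives 2q − 4 = −4q ⇒ q = 2/3.

2/3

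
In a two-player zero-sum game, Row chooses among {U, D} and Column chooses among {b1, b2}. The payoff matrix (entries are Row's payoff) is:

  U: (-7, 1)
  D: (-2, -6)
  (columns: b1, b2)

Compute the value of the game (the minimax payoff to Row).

-11/3

Row minima: U → -7, D → -6; maximin = -6.
Column maxima: b1 → -2, b2 → 1; minimax = -2.
-6 ≠ -2, so there is no saddle point; optimal play is mixed.
Let Row play U with probability p. Expected payoff against b1: (-7)p + (-2)(1−p) = −5p − 2; against b2: 1p + (-6)(1−p) = 7p − 6.
Setting these equal: −5p − 2 = 7p − 6 ⇒ −12p = -4 ⇒ p = 1/3, and the value is (-5)·(1/3) − 2 = -11/3.
For Column: with q = P(b1), equating U's and D's payoffs gives −8q + 1 = 4q − 6 ⇒ q = 7/12.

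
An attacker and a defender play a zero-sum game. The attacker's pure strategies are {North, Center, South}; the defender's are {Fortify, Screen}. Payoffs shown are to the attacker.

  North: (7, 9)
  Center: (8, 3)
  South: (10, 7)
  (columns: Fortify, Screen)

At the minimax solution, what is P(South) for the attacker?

2/5

Row minima: North → 7, Center → 3, South → 7; maximin = 7.
Column maxima: Fortify → 10, Screen → 9; minimax = 9.
7 ≠ 9, so there is no saddle point; optimal play is mixed.
Center is strictly dominated by South, so the attacker never plays it.
On the remaining 2×2 (North, South vs Fortify, Screen):
Let the attacker play North with probability p. Expected payoff against Fortify: 7p + 10(1−p) = −3p + 10; against Screen: 9p + 7(1−p) = 2p + 7.
Setting these equal: −3p + 10 = 2p + 7 ⇒ −5p = -3 ⇒ p = 3/5, and the value is (-3)·(3/5) + 10 = 41/5.
For the defender: with q = P(Fortify), equating North's and South's payoffs gives −2q + 9 = 3q + 7 ⇒ q = 2/5.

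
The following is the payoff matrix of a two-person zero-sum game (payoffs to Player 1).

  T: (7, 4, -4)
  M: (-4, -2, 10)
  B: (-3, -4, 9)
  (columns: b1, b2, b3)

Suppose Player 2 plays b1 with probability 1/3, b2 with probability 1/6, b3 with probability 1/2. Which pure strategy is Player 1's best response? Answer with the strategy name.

M

Expected payoff of T: (1/3)·7 + (1/6)·4 + (1/2)·(-4) = 1.
Expected payoff of M: (1/3)·(-4) + (1/6)·(-2) + (1/2)·10 = 10/3.
Expected payoff of B: (1/3)·(-3) + (1/6)·(-4) + (1/2)·9 = 17/6.
The largest is 10/3, so Player 1's best response is M.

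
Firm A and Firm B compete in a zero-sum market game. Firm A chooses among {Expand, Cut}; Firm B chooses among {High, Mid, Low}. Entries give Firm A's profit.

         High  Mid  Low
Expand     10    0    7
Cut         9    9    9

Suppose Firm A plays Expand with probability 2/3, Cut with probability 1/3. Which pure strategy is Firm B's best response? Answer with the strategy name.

Mid

If Firm B plays High, Firm A's expected payoff is (2/3)·10 + (1/3)·9 = 29/3.
If Firm B plays Mid, Firm A's expected payoff is (2/3)·0 + (1/3)·9 = 3.
If Firm B plays Low, Firm A's expected payoff is (2/3)·7 + (1/3)·9 = 23/3.
Firm B minimizes Firm A's payoff; the smallest is 3, so the best response is Mid.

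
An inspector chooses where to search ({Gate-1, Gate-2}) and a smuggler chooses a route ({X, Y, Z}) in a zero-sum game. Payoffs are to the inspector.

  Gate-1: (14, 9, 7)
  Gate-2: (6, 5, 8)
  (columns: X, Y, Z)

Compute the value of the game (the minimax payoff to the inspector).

37/5

Row minima: Gate-1 → 7, Gate-2 → 5; maximin = 7.
Column maxima: X → 14, Y → 9, Z → 8; minimax = 8.
7 ≠ 8, so there is no saddle point; optimal play is mixed.
X is strictly dominated by Y (it gives the inspector strictly more in every row), so the smuggler never plays it.
On the remaining 2×2 (Gate-1, Gate-2 vs Y, Z):
Let the inspector play Gate-1 with probability p. Expected payoff against Y: 9p + 5(1−p) = 4p + 5; against Z: 7p + 8(1−p) = −p + 8.
Setting these equal: 4p + 5 = −p + 8 ⇒ 5p = 3 ⇒ p = 3/5, and the value is (4)·(3/5) + 5 = 37/5.
For the smuggler: with q = P(Y), equating Gate-1's and Gate-2's payoffs gives 2q + 7 = −3q + 8 ⇒ q = 1/5.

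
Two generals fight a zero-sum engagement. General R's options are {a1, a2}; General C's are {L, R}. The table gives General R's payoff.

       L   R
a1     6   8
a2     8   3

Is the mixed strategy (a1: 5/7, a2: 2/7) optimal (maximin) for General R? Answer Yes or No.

Yes

Against L this mix gives (5/7)·6 + (2/7)·8 = 46/7.
Against R this mix gives (5/7)·8 + (2/7)·3 = 46/7.
All of General C's active replies (L, R) yield 46/7, and no column does worse for General R. The mix makes General C indifferent and guarantees 46/7, so it is optimal.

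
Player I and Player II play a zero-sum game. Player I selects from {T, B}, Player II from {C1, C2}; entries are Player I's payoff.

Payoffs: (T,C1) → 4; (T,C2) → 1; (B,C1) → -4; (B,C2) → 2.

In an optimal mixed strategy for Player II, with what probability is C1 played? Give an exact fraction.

Row minima: T → 1, B → -4; maximin = 1.
Column maxima: C1 → 4, C2 → 2; minimax = 2.
1 ≠ 2, so there is no saddle point; optimal play is mixed.
Let Player I play T with probability p. Expected payoff against C1: 4p + (-4)(1−p) = 8p − 4; against C2: 1p + 2(1−p) = −p + 2.
Setting these equal: 8p − 4 = −p + 2 ⇒ 9p = 6 ⇒ p = 2/3, and the value is (8)·(2/3) − 4 = 4/3.
For Player II: with q = P(C1), equating T's and B's payoffs gives 3q + 1 = −6q + 2 ⇒ q = 1/9.

1/9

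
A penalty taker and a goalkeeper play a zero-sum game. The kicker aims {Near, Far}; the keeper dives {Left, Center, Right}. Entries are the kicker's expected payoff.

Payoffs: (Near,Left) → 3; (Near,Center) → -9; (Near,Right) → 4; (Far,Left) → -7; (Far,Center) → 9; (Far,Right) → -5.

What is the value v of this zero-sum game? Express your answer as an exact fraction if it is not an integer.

Row minima: Near → -9, Far → -7; maximin = -7.
Column maxima: Left → 3, Center → 9, Right → 4; minimax = 3.
-7 ≠ 3, so there is no saddle point; optimal play is mixed.
Right is strictly dominated by Left (it gives the kicker strictly more in every row), so the keeper never plays it.
On the remaining 2×2 (Near, Far vs Left, Center):
Let the kicker play Near with probability p. Expected payoff against Left: 3p + (-7)(1−p) = 10p − 7; against Center: (-9)p + 9(1−p) = −18p + 9.
Setting these equal: 10p − 7 = −18p + 9 ⇒ 28p = 16 ⇒ p = 4/7, and the value is (10)·(4/7) − 7 = -9/7.
For the keeper: with q = P(Left), equating Near's and Far's payoffs gives 12q − 9 = −16q + 9 ⇒ q = 9/14.

-9/7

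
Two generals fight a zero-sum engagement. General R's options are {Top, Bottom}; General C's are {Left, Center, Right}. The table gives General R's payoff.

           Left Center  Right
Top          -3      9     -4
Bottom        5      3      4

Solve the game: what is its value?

Row minima: Top → -4, Bottom → 3; maximin = 3.
Column maxima: Left → 5, Center → 9, Right → 4; minimax = 4.
3 ≠ 4, so there is no saddle point; optimal play is mixed.
Left is strictly dominated by Right (it gives General R strictly more in every row), so General C never plays it.
On the remaining 2×2 (Top, Bottom vs Center, Right):
Let General R play Top with probability p. Expected payoff against Center: 9p + 3(1−p) = 6p + 3; against Right: (-4)p + 4(1−p) = −8p + 4.
Setting these equal: 6p + 3 = −8p + 4 ⇒ 14p = 1 ⇒ p = 1/14, and the value is (6)·(1/14) + 3 = 24/7.
For General C: with q = P(Center), equating Top's and Bottom's payoffs gives 13q − 4 = −q + 4 ⇒ q = 4/7.

24/7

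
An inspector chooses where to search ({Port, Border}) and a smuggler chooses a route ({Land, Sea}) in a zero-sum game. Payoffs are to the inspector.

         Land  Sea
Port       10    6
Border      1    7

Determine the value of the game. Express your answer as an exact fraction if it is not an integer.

Row minima: Port → 6, Border → 1; maximin = 6.
Column maxima: Land → 10, Sea → 7; minimax = 7.
6 ≠ 7, so there is no saddle point; optimal play is mixed.
Let the inspector play Port with probability p. Expected payoff against Land: 10p + 1(1−p) = 9p + 1; against Sea: 6p + 7(1−p) = −p + 7.
Setting these equal: 9p + 1 = −p + 7 ⇒ 10p = 6 ⇒ p = 3/5, and the value is (9)·(3/5) + 1 = 32/5.
For the smuggler: with q = P(Land), equating Port's and Border's payoffs gives 4q + 6 = −6q + 7 ⇒ q = 1/10.

32/5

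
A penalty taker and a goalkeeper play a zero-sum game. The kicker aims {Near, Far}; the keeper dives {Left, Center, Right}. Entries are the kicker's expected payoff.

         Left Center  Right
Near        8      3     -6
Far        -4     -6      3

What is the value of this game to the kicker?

Row minima: Near → -6, Far → -6; maximin = -6.
Column maxima: Left → 8, Center → 3, Right → 3; minimax = 3.
-6 ≠ 3, so there is no saddle point; optimal play is mixed.
Left is strictly dominated by Center (it gives the kicker strictly more in every row), so the keeper never plays it.
On the remaining 2×2 (Near, Far vs Center, Right):
Let the kicker play Near with probability p. Expected payoff against Center: 3p + (-6)(1−p) = 9p − 6; against Right: (-6)p + 3(1−p) = −9p + 3.
Setting these equal: 9p − 6 = −9p + 3 ⇒ 18p = 9 ⇒ p = 1/2, and the value is (9)·(1/2) − 6 = -3/2.
For the keeper: with q = P(Center), equating Near's and Far's payoffs gives 9q − 6 = −9q + 3 ⇒ q = 1/2.

-3/2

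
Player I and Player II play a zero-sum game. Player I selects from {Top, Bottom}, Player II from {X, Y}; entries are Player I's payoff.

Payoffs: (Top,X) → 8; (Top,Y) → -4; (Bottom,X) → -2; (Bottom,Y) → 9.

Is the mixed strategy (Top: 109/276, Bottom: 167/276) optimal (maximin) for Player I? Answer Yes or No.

Against X this mix gives (109/276)·8 + (167/276)·(-2) = 269/138.
Against Y this mix gives (109/276)·(-4) + (167/276)·9 = 1067/276.
Player II will play X, holding Player I to 269/138. Shifting weight toward the row that does better against X would raise this floor (the equalizing mix achieves 64/23 against both X and Y), so the proposed strategy is not optimal.

No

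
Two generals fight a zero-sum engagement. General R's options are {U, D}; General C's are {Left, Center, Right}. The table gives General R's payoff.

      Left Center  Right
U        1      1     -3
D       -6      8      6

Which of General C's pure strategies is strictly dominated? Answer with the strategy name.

Right holds General R's payoff strictly below Center in every row: -3 < 1, 6 < 8.
So Center is strictly dominated for General C.

Center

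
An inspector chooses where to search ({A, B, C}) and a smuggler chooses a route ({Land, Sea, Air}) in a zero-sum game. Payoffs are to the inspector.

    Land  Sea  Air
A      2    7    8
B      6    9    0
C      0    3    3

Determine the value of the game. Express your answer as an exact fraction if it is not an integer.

4

Row minima: A → 2, B → 0, C → 0; maximin = 2.
Column maxima: Land → 6, Sea → 9, Air → 8; minimax = 6.
2 ≠ 6, so there is no saddle point; optimal play is mixed.
C is strictly dominated by A, so the inspector never plays it.
Sea is strictly dominated by Land (it gives the inspector strictly more in every row), so the smuggler never plays it.
On the remaining 2×2 (A, B vs Land, Air):
Let the inspector play A with probability p. Expected payoff against Land: 2p + 6(1−p) = −4p + 6; against Air: 8p + 0(1−p) = 8p.
Setting these equal: −4p + 6 = 8p ⇒ −12p = -6 ⇒ p = 1/2, and the value is (-4)·(1/2) + 6 = 4.
For the smuggler: with q = P(Land), equating A's and B's payoffs gives −6q + 8 = 6q ⇒ q = 2/3.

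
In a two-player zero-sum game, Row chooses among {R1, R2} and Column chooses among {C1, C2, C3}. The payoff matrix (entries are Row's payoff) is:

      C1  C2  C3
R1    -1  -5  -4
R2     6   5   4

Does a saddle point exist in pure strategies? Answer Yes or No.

Row minima: R1 → -5, R2 → 4; maximin = 4.
Column maxima: C1 → 6, C2 → 5, C3 → 4; minimax = 4.
maximin = minimax = 4, so a saddle point exists.

Yes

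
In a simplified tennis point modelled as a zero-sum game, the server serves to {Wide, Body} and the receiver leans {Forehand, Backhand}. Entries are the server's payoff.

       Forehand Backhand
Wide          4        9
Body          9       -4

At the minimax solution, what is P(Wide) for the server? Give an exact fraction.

13/18

Row minima: Wide → 4, Body → -4; maximin = 4.
Column maxima: Forehand → 9, Backhand → 9; minimax = 9.
4 ≠ 9, so there is no saddle point; optimal play is mixed.
Let the server play Wide with probability p. Expected payoff against Forehand: 4p + 9(1−p) = −5p + 9; against Backhand: 9p + (-4)(1−p) = 13p − 4.
Setting these equal: −5p + 9 = 13p − 4 ⇒ −18p = -13 ⇒ p = 13/18, and the value is (-5)·(13/18) + 9 = 97/18.
For the receiver: with q = P(Forehand), equating Wide's and Body's payoffs gives −5q + 9 = 13q − 4 ⇒ q = 13/18.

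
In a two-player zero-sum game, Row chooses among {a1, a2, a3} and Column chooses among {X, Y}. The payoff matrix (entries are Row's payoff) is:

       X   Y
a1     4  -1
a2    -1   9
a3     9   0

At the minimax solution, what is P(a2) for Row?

Row minima: a1 → -1, a2 → -1, a3 → 0; maximin = 0.
Column maxima: X → 9, Y → 9; minimax = 9.
0 ≠ 9, so there is no saddle point; optimal play is mixed.
a1 is strictly dominated by a3, so Row never plays it.
On the remaining 2×2 (a2, a3 vs X, Y):
Let Row play a2 with probability p. Expected payoff against X: (-1)p + 9(1−p) = −10p + 9; against Y: 9p + 0(1−p) = 9p.
Setting these equal: −10p + 9 = 9p ⇒ −19p = -9 ⇒ p = 9/19, and the value is (-10)·(9/19) + 9 = 81/19.
For Column: with q = P(X), equating a2's and a3's payoffs gives −10q + 9 = 9q ⇒ q = 9/19.

9/19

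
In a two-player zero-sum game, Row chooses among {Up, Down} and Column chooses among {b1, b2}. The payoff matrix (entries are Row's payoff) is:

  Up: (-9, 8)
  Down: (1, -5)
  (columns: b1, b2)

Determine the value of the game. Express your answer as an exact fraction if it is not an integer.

-37/23

Row minima: Up → -9, Down → -5; maximin = -5.
Column maxima: b1 → 1, b2 → 8; minimax = 1.
-5 ≠ 1, so there is no saddle point; optimal play is mixed.
Let Row play Up with probability p. Expected payoff against b1: (-9)p + 1(1−p) = −10p + 1; against b2: 8p + (-5)(1−p) = 13p − 5.
Setting these equal: −10p + 1 = 13p − 5 ⇒ −23p = -6 ⇒ p = 6/23, and the value is (-10)·(6/23) + 1 = -37/23.
For Column: with q = P(b1), equating Up's and Down's payoffs gives −17q + 8 = 6q − 5 ⇒ q = 13/23.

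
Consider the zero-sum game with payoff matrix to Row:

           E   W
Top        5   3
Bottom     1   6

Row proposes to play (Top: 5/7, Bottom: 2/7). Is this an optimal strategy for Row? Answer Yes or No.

Yes

Against E this mix gives (5/7)·5 + (2/7)·1 = 27/7.
Against W this mix gives (5/7)·3 + (2/7)·6 = 27/7.
All of Column's active replies (E, W) yield 27/7, and no column does worse for Row. The mix makes Column indifferent and guarantees 27/7, so it is optimal.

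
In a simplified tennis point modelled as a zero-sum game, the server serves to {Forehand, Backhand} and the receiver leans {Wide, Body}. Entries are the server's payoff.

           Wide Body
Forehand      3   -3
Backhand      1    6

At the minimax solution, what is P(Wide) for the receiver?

Row minima: Forehand → -3, Backhand → 1; maximin = 1.
Column maxima: Wide → 3, Body → 6; minimax = 3.
1 ≠ 3, so there is no saddle point; optimal play is mixed.
Let the server play Forehand with probability p. Expected payoff against Wide: 3p + 1(1−p) = 2p + 1; against Body: (-3)p + 6(1−p) = −9p + 6.
Setting these equal: 2p + 1 = −9p + 6 ⇒ 11p = 5 ⇒ p = 5/11, and the value is (2)·(5/11) + 1 = 21/11.
For the receiver: with q = P(Wide), equating Forehand's and Backhand's payoffs gives 6q − 3 = −5q + 6 ⇒ q = 9/11.

9/11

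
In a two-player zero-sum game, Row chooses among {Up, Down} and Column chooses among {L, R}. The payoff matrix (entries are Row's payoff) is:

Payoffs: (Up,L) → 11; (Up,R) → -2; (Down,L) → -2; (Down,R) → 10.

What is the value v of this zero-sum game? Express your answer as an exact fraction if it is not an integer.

106/25

Row minima: Up → -2, Down → -2; maximin = -2.
Column maxima: L → 11, R → 10; minimax = 10.
-2 ≠ 10, so there is no saddle point; optimal play is mixed.
Let Row play Up with probability p. Expected payoff against L: 11p + (-2)(1−p) = 13p − 2; against R: (-2)p + 10(1−p) = −12p + 10.
Setting these equal: 13p − 2 = −12p + 10 ⇒ 25p = 12 ⇒ p = 12/25, and the value is (13)·(12/25) − 2 = 106/25.
For Column: with q = P(L), equating Up's and Down's payoffs gives 13q − 2 = −12q + 10 ⇒ q = 12/25.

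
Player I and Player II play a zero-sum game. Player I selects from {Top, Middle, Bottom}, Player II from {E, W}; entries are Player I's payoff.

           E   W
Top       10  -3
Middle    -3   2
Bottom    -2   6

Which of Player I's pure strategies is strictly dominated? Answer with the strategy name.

Middle

Bottom gives a strictly higher payoff than Middle against every column: -2 > -3, 6 > 2.
So Middle is strictly dominated and Player I never plays it.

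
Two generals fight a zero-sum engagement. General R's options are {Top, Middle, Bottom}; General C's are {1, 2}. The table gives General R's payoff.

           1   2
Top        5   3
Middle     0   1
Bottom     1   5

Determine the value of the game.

Row minima: Top → 3, Middle → 0, Bottom → 1; maximin = 3.
Column maxima: 1 → 5, 2 → 5; minimax = 5.
3 ≠ 5, so there is no saddle point; optimal play is mixed.
Middle is strictly dominated by Top, so General R never plays it.
On the remaining 2×2 (Top, Bottom vs 1, 2):
Let General R play Top with probability p. Expected payoff against 1: 5p + 1(1−p) = 4p + 1; against 2: 3p + 5(1−p) = −2p + 5.
Setting these equal: 4p + 1 = −2p + 5 ⇒ 6p = 4 ⇒ p = 2/3, and the value is (4)·(2/3) + 1 = 11/3.
For General C: with q = P(1), equating Top's and Bottom's payoffs gives 2q + 3 = −4q + 5 ⇒ q = 1/3.

11/3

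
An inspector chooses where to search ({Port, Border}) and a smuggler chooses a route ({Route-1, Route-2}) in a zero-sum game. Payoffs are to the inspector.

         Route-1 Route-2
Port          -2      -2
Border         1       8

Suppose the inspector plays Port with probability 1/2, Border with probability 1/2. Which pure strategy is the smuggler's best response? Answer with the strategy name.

Route-1

If the smuggler plays Route-1, the inspector's expected payoff is (1/2)·(-2) + (1/2)·1 = -1/2.
If the smuggler plays Route-2, the inspector's expected payoff is (1/2)·(-2) + (1/2)·8 = 3.
The smuggler minimizes the inspector's payoff; the smallest is -1/2, so the best response is Route-1.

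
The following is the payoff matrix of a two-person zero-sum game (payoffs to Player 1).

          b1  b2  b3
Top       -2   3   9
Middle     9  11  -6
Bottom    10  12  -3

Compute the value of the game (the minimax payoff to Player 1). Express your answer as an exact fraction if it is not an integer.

7/2

Row minima: Top → -2, Middle → -6, Bottom → -3; maximin = -2.
Column maxima: b1 → 10, b2 → 12, b3 → 9; minimax = 9.
-2 ≠ 9, so there is no saddle point; optimal play is mixed.
Middle is strictly dominated by Bottom, so Player 1 never plays it.
b2 is strictly dominated by b1 (it gives Player 1 strictly more in every row), so Player 2 never plays it.
On the remaining 2×2 (Top, Bottom vs b1, b3):
Let Player 1 play Top with probability p. Expected payoff against b1: (-2)p + 10(1−p) = −12p + 10; against b3: 9p + (-3)(1−p) = 12p − 3.
Setting these equal: −12p + 10 = 12p − 3 ⇒ −24p = -13 ⇒ p = 13/24, and the value is (-12)·(13/24) + 10 = 7/2.
For Player 2: with q = P(b1), equating Top's and Bottom's payoffs gives −11q + 9 = 13q − 3 ⇒ q = 1/2.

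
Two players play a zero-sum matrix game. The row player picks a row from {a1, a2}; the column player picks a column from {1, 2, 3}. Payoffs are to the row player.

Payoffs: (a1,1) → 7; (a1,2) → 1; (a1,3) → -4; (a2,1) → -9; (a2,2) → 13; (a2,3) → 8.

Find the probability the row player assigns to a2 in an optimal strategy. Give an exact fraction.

Row minima: a1 → -4, a2 → -9; maximin = -4.
Column maxima: 1 → 7, 2 → 13, 3 → 8; minimax = 7.
-4 ≠ 7, so there is no saddle point; optimal play is mixed.
2 is strictly dominated by 3 (it gives the row player strictly more in every row), so the column player never plays it.
On the remaining 2×2 (a1, a2 vs 1, 3):
Let the row player play a1 with probability p. Expected payoff against 1: 7p + (-9)(1−p) = 16p − 9; against 3: (-4)p + 8(1−p) = −12p + 8.
Setting these equal: 16p − 9 = −12p + 8 ⇒ 28p = 17 ⇒ p = 17/28, and the value is (16)·(17/28) − 9 = 5/7.
For the column player: with q = P(1), equating a1's and a2's payoffs gives 11q − 4 = −17q + 8 ⇒ q = 3/7.

11/28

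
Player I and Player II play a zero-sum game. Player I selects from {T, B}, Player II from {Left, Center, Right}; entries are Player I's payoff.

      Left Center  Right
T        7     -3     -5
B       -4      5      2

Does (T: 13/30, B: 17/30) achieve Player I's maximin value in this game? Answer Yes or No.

No

Against Left this mix gives (13/30)·7 + (17/30)·(-4) = 23/30.
Against Center this mix gives (13/30)·(-3) + (17/30)·5 = 23/15.
Against Right this mix gives (13/30)·(-5) + (17/30)·2 = -31/30.
Player II will play Right, holding Player I to -31/30. Shifting weight toward the row that does better against Right would raise this floor (the equalizing mix achieves -1/3 against both Right and Left), so the proposed strategy is not optimal.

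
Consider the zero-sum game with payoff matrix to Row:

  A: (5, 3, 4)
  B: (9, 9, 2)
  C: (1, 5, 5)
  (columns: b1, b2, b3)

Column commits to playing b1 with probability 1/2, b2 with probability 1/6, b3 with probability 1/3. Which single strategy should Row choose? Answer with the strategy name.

Expected payoff of A: (1/2)·5 + (1/6)·3 + (1/3)·4 = 13/3.
Expected payoff of B: (1/2)·9 + (1/6)·9 + (1/3)·2 = 20/3.
Expected payoff of C: (1/2)·1 + (1/6)·5 + (1/3)·5 = 3.
The largest is 20/3, so Row's best response is B.

B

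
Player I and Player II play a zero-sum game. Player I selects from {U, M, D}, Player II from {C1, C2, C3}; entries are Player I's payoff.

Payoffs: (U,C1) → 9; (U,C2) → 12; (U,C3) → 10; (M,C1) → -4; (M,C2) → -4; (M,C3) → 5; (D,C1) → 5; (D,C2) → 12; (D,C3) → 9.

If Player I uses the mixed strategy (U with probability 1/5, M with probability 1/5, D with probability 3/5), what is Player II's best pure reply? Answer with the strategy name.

If Player II plays C1, Player I's expected payoff is (1/5)·9 + (1/5)·(-4) + (3/5)·5 = 4.
If Player II plays C2, Player I's expected payoff is (1/5)·12 + (1/5)·(-4) + (3/5)·12 = 44/5.
If Player II plays C3, Player I's expected payoff is (1/5)·10 + (1/5)·5 + (3/5)·9 = 42/5.
Player II minimizes Player I's payoff; the smallest is 4, so the best response is C1.

C1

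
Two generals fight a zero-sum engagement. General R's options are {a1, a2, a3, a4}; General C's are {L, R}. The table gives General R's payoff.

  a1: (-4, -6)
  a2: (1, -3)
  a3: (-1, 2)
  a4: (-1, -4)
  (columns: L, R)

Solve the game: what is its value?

-1/7

Row minima: a1 → -6, a2 → -3, a3 → -1, a4 → -4; maximin = -1.
Column maxima: L → 1, R → 2; minimax = 1.
-1 ≠ 1, so there is no saddle point; optimal play is mixed.
a1 is strictly dominated by a2, so General R never plays it.
a4 is strictly dominated by a2, so General R never plays it.
On the remaining 2×2 (a2, a3 vs L, R):
Let General R play a2 with probability p. Expected payoff against L: 1p + (-1)(1−p) = 2p − 1; against R: (-3)p + 2(1−p) = −5p + 2.
Setting these equal: 2p − 1 = −5p + 2 ⇒ 7p = 3 ⇒ p = 3/7, and the value is (2)·(3/7) − 1 = -1/7.
For General C: with q = P(L), equating a2's and a3's payoffs gives 4q − 3 = −3q + 2 ⇒ q = 5/7.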